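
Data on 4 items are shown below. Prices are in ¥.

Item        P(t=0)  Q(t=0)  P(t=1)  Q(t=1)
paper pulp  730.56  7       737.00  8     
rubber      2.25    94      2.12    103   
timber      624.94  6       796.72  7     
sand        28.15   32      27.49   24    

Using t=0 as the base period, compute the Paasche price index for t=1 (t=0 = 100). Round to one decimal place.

Paasche price index uses current-period quantities as weights.
ΣP(t=1)·Q(t=1) = 737.00×8 + 2.12×103 + 796.72×7 + 27.49×24 = 5896 + 218.36 + 5577.04 + 659.76 = 12351.16
ΣP(t=0)·Q(t=1) = 730.56×8 + 2.25×103 + 624.94×7 + 28.15×24 = 5844.48 + 231.75 + 4374.58 + 675.6 = 11126.41
Index = 12351.16 / 11126.41 × 100 = 111.0076

111.0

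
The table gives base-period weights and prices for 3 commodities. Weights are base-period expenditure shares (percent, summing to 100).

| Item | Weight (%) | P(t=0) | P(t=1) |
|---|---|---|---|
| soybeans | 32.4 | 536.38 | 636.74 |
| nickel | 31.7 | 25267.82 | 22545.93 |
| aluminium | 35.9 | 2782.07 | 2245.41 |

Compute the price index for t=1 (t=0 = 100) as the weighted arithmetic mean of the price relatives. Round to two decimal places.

soybeans: 32.4 × (636.74/536.38) = 32.4 × 1.187106 = 38.4622
nickel: 31.7 × (22545.93/25267.82) = 31.7 × 0.892278 = 28.2852
aluminium: 35.9 × (2245.41/2782.07) = 35.9 × 0.807100 = 28.9749
Index = Σ wᵢ·(p₁ᵢ/p₀ᵢ) = 38.4622 + 28.2852 + 28.9749 = 95.7224

95.72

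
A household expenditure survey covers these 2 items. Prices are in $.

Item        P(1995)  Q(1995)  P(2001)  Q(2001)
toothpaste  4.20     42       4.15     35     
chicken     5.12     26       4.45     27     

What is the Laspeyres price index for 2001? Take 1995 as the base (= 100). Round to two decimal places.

93.69

Laspeyres price index uses base-period quantities as weights.
ΣP(2001)·Q(1995) = 4.15×42 + 4.45×26 = 174.3 + 115.7 = 290
ΣP(1995)·Q(1995) = 4.20×42 + 5.12×26 = 176.4 + 133.12 = 309.52
Index = 290 / 309.52 × 100 = 93.6935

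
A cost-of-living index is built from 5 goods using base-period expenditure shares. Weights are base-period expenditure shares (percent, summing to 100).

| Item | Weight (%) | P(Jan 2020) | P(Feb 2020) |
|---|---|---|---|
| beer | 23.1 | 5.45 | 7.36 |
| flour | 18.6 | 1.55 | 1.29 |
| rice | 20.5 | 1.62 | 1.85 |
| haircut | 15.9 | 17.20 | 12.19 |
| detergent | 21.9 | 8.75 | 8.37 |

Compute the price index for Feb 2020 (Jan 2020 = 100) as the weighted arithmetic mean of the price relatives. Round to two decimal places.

102.30

beer: 23.1 × (7.36/5.45) = 23.1 × 1.350459 = 31.1956
flour: 18.6 × (1.29/1.55) = 18.6 × 0.832258 = 15.4800
rice: 20.5 × (1.85/1.62) = 20.5 × 1.141975 = 23.4105
haircut: 15.9 × (12.19/17.20) = 15.9 × 0.708721 = 11.2687
detergent: 21.9 × (8.37/8.75) = 21.9 × 0.956571 = 20.9489
Index = Σ wᵢ·(p₁ᵢ/p₀ᵢ) = 31.1956 + 15.4800 + 23.4105 + 11.2687 + 20.9489 = 102.3037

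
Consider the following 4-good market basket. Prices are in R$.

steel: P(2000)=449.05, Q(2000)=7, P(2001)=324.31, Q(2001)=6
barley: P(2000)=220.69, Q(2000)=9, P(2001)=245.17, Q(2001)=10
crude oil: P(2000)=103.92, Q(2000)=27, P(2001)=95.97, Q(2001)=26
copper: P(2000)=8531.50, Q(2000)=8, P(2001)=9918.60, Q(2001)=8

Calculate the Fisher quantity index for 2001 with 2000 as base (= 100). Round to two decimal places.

Laspeyres component (base-period weights):
ΣP(2000)Q(2001) = 449.05×6 + 220.69×10 + 103.92×26 + 8531.50×8 = 2694.3 + 2206.9 + 2701.92 + 68252 = 75855.12
ΣP(2000)Q(2000) = 449.05×7 + 220.69×9 + 103.92×27 + 8531.50×8 = 3143.35 + 1986.21 + 2805.84 + 68252 = 76187.4
L = 75855.12 / 76187.4 × 100 = 99.5639
Paasche component (current-period weights):
ΣP(2001)Q(2001) = 324.31×6 + 245.17×10 + 95.97×26 + 9918.60×8 = 1945.86 + 2451.7 + 2495.22 + 79348.8 = 86241.58
ΣP(2001)Q(2000) = 324.31×7 + 245.17×9 + 95.97×27 + 9918.60×8 = 2270.17 + 2206.53 + 2591.19 + 79348.8 = 86416.69
P = 86241.58 / 86416.69 × 100 = 99.7974
Fisher = √(L × P) = √(99.5639 × 99.7974) = 99.6805

99.68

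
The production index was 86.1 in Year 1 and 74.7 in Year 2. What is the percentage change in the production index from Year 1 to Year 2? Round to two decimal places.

-13.24%

Change = (74.7 − 86.1) / 86.1 × 100
       = -11.4 / 86.1 × 100 = -13.2404%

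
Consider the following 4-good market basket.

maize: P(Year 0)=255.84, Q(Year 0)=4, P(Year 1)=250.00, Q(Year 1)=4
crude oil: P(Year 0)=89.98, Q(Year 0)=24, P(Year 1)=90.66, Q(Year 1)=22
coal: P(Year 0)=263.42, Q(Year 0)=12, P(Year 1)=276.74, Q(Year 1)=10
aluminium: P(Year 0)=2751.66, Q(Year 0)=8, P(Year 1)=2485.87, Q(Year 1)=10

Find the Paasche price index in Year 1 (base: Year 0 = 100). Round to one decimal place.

Paasche price index uses current-period quantities as weights.
ΣP(Year 1)·Q(Year 1) = 250.00×4 + 90.66×22 + 276.74×10 + 2485.87×10 = 1000 + 1994.52 + 2767.4 + 24858.7 = 30620.62
ΣP(Year 0)·Q(Year 1) = 255.84×4 + 89.98×22 + 263.42×10 + 2751.66×10 = 1023.36 + 1979.56 + 2634.2 + 27516.6 = 33153.72
Index = 30620.62 / 33153.72 × 100 = 92.3595

92.4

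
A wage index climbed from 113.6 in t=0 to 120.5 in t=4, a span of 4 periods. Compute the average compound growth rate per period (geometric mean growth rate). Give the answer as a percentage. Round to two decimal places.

Growth factor = (120.5/113.6)^(1/4) = (1.060739)^(1/4) = 1.014851
Growth rate = 1.014851 − 1 = 0.014851 = 1.4851%

1.49%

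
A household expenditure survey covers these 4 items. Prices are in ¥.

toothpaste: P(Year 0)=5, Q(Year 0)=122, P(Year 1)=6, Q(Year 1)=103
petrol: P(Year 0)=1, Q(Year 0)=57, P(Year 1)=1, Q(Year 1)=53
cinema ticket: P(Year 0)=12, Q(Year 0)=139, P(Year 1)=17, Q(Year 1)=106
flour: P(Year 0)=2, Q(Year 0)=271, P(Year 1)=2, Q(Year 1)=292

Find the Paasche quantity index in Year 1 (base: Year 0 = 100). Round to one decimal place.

Paasche quantity index uses current-period prices as weights.
ΣP(Year 1)·Q(Year 1) = 6×103 + 1×53 + 17×106 + 2×292 = 618 + 53 + 1802 + 584 = 3057
ΣP(Year 1)·Q(Year 0) = 6×122 + 1×57 + 17×139 + 2×271 = 732 + 57 + 2363 + 542 = 3694
Index = 3057 / 3694 × 100 = 82.7558

82.8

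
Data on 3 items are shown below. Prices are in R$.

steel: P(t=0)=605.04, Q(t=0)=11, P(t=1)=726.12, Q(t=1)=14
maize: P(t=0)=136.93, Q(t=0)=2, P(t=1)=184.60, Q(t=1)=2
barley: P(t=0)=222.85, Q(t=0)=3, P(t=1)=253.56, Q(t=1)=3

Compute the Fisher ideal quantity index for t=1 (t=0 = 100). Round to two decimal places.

123.89

Laspeyres component (base-period weights):
ΣP(t=0)Q(t=1) = 605.04×14 + 136.93×2 + 222.85×3 = 8470.56 + 273.86 + 668.55 = 9412.97
ΣP(t=0)Q(t=0) = 605.04×11 + 136.93×2 + 222.85×3 = 6655.44 + 273.86 + 668.55 = 7597.85
L = 9412.97 / 7597.85 × 100 = 123.8899
Paasche component (current-period weights):
ΣP(t=1)Q(t=1) = 726.12×14 + 184.60×2 + 253.56×3 = 10165.68 + 369.2 + 760.68 = 11295.56
ΣP(t=1)Q(t=0) = 726.12×11 + 184.60×2 + 253.56×3 = 7987.32 + 369.2 + 760.68 = 9117.2
P = 11295.56 / 9117.2 × 100 = 123.8929
Fisher = √(L × P) = √(123.8899 × 123.8929) = 123.8914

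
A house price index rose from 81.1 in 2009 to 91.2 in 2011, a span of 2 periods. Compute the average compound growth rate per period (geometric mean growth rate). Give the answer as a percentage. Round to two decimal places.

6.04%

Growth factor = (91.2/81.1)^(1/2) = (1.124538)^(1/2) = 1.060442
Growth rate = 1.060442 − 1 = 0.060442 = 6.0442%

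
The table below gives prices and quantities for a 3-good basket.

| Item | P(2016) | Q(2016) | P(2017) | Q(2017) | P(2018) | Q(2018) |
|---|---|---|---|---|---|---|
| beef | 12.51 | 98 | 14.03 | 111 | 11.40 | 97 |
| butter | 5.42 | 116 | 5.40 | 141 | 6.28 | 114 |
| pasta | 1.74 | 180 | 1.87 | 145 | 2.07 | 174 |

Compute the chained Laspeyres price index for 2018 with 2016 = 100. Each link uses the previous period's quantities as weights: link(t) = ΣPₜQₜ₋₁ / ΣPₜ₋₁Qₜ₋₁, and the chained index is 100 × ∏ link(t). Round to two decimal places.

Link 2016→2017:
ΣP(2017)Q(2016) = 14.03×98 + 5.40×116 + 1.87×180 = 1374.94 + 626.4 + 336.6 = 2337.94
ΣP(2016)Q(2016) = 12.51×98 + 5.42×116 + 1.74×180 = 1225.98 + 628.72 + 313.2 = 2167.9
link = 2337.94/2167.9 = 1.078435
Link 2017→2018:
ΣP(2018)Q(2017) = 11.40×111 + 6.28×141 + 2.07×145 = 1265.4 + 885.48 + 300.15 = 2451.03
ΣP(2017)Q(2017) = 14.03×111 + 5.40×141 + 1.87×145 = 1557.33 + 761.4 + 271.15 = 2589.88
link = 2451.03/2589.88 = 0.946387
Chained index = 100 × 1.078435 × 0.946387 = 102.0618

102.06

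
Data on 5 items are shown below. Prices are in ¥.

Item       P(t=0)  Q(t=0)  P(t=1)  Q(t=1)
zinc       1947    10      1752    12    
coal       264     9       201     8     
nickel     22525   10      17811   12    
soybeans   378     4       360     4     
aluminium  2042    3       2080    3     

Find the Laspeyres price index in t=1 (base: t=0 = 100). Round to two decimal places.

Laspeyres price index uses base-period quantities as weights.
ΣP(t=1)·Q(t=0) = 1752×10 + 201×9 + 17811×10 + 360×4 + 2080×3 = 17520 + 1809 + 178110 + 1440 + 6240 = 205119
ΣP(t=0)·Q(t=0) = 1947×10 + 264×9 + 22525×10 + 378×4 + 2042×3 = 19470 + 2376 + 225250 + 1512 + 6126 = 254734
Index = 205119 / 254734 × 100 = 80.5228

80.52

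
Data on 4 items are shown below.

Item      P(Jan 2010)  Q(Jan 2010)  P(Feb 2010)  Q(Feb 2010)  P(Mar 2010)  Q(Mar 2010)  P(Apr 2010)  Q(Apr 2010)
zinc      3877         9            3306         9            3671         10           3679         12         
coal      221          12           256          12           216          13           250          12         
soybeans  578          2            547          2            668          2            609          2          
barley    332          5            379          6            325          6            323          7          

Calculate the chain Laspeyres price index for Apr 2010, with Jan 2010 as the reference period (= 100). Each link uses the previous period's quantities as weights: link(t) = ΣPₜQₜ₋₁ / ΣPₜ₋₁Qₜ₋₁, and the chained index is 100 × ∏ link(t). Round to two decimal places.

Link Jan 2010→Feb 2010:
ΣP(Feb 2010)Q(Jan 2010) = 3306×9 + 256×12 + 547×2 + 379×5 = 29754 + 3072 + 1094 + 1895 = 35815
ΣP(Jan 2010)Q(Jan 2010) = 3877×9 + 221×12 + 578×2 + 332×5 = 34893 + 2652 + 1156 + 1660 = 40361
link = 35815/40361 = 0.887367
Link Feb 2010→Mar 2010:
ΣP(Mar 2010)Q(Feb 2010) = 3671×9 + 216×12 + 668×2 + 325×6 = 33039 + 2592 + 1336 + 1950 = 38917
ΣP(Feb 2010)Q(Feb 2010) = 3306×9 + 256×12 + 547×2 + 379×6 = 29754 + 3072 + 1094 + 2274 = 36194
link = 38917/36194 = 1.075233
Link Mar 2010→Apr 2010:
ΣP(Apr 2010)Q(Mar 2010) = 3679×10 + 250×13 + 609×2 + 323×6 = 36790 + 3250 + 1218 + 1938 = 43196
ΣP(Mar 2010)Q(Mar 2010) = 3671×10 + 216×13 + 668×2 + 325×6 = 36710 + 2808 + 1336 + 1950 = 42804
link = 43196/42804 = 1.009158
Chained index = 100 × 0.887367 × 1.075233 × 1.009158 = 96.2864

96.29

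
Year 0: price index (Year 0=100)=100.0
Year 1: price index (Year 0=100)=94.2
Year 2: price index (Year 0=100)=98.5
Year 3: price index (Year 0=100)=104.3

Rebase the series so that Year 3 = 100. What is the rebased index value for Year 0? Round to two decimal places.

95.88

Rebased(Year 0) = 100.0 / 104.3 × 100 = 95.8773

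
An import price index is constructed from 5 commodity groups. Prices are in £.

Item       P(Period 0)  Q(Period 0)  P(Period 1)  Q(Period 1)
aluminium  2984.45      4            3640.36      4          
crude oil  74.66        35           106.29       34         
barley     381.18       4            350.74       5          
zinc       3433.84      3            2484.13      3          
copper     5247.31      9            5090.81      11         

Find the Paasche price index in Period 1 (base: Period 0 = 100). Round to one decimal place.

Paasche price index uses current-period quantities as weights.
ΣP(Period 1)·Q(Period 1) = 3640.36×4 + 106.29×34 + 350.74×5 + 2484.13×3 + 5090.81×11 = 14561.44 + 3613.86 + 1753.7 + 7452.39 + 55998.91 = 83380.3
ΣP(Period 0)·Q(Period 1) = 2984.45×4 + 74.66×34 + 381.18×5 + 3433.84×3 + 5247.31×11 = 11937.8 + 2538.44 + 1905.9 + 10301.52 + 57720.41 = 84404.07
Index = 83380.3 / 84404.07 × 100 = 98.7871

98.8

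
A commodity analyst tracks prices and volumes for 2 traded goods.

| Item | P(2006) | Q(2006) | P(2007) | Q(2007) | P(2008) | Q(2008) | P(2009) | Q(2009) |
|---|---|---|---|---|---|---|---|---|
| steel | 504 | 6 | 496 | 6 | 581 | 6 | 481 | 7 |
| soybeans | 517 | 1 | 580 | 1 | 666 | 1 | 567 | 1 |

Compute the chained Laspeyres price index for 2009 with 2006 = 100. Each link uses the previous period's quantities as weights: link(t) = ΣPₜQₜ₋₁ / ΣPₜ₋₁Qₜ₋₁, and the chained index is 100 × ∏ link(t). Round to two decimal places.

97.51

Link 2006→2007:
ΣP(2007)Q(2006) = 496×6 + 580×1 = 2976 + 580 = 3556
ΣP(2006)Q(2006) = 504×6 + 517×1 = 3024 + 517 = 3541
link = 3556/3541 = 1.004236
Link 2007→2008:
ΣP(2008)Q(2007) = 581×6 + 666×1 = 3486 + 666 = 4152
ΣP(2007)Q(2007) = 496×6 + 580×1 = 2976 + 580 = 3556
link = 4152/3556 = 1.167604
Link 2008→2009:
ΣP(2009)Q(2008) = 481×6 + 567×1 = 2886 + 567 = 3453
ΣP(2008)Q(2008) = 581×6 + 666×1 = 3486 + 666 = 4152
link = 3453/4152 = 0.831647
Chained index = 100 × 1.004236 × 1.167604 × 0.831647 = 97.5148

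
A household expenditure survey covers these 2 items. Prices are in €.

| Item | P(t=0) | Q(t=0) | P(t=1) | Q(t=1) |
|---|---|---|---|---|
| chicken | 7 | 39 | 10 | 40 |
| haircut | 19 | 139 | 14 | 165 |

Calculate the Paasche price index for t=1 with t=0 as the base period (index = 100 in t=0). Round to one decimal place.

Paasche price index uses current-period quantities as weights.
ΣP(t=1)·Q(t=1) = 10×40 + 14×165 = 400 + 2310 = 2710
ΣP(t=0)·Q(t=1) = 7×40 + 19×165 = 280 + 3135 = 3415
Index = 2710 / 3415 × 100 = 79.3558

79.4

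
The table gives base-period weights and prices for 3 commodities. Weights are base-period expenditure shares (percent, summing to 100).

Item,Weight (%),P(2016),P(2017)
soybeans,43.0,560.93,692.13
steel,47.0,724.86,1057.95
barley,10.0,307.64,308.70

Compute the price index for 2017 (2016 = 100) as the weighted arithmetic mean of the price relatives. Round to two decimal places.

soybeans: 43.0 × (692.13/560.93) = 43.0 × 1.233897 = 53.0576
steel: 47.0 × (1057.95/724.86) = 47.0 × 1.459523 = 68.5976
barley: 10.0 × (308.70/307.64) = 10.0 × 1.003446 = 10.0345
Index = Σ wᵢ·(p₁ᵢ/p₀ᵢ) = 53.0576 + 68.5976 + 10.0345 = 131.6896

131.69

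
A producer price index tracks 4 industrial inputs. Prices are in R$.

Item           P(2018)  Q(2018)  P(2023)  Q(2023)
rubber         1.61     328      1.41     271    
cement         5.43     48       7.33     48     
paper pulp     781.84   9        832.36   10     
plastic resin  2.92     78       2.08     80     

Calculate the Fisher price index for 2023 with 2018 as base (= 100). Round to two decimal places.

105.29

Laspeyres component (base-period weights):
ΣP(2023)Q(2018) = 1.41×328 + 7.33×48 + 832.36×9 + 2.08×78 = 462.48 + 351.84 + 7491.24 + 162.24 = 8467.8
ΣP(2018)Q(2018) = 1.61×328 + 5.43×48 + 781.84×9 + 2.92×78 = 528.08 + 260.64 + 7036.56 + 227.76 = 8053.04
L = 8467.8 / 8053.04 × 100 = 105.1504
Paasche component (current-period weights):
ΣP(2023)Q(2023) = 1.41×271 + 7.33×48 + 832.36×10 + 2.08×80 = 382.11 + 351.84 + 8323.6 + 166.4 = 9223.95
ΣP(2018)Q(2023) = 1.61×271 + 5.43×48 + 781.84×10 + 2.92×80 = 436.31 + 260.64 + 7818.4 + 233.6 = 8748.95
P = 9223.95 / 8748.95 × 100 = 105.4292
Fisher = √(L × P) = √(105.1504 × 105.4292) = 105.2897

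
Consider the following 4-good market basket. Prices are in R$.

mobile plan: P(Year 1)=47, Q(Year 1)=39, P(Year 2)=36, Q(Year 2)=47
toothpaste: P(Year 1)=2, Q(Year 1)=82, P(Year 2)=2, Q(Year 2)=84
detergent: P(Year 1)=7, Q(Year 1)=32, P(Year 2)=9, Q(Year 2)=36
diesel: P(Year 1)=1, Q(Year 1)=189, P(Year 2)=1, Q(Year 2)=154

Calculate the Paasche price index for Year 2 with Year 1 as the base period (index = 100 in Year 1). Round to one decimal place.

Paasche price index uses current-period quantities as weights.
ΣP(Year 2)·Q(Year 2) = 36×47 + 2×84 + 9×36 + 1×154 = 1692 + 168 + 324 + 154 = 2338
ΣP(Year 1)·Q(Year 2) = 47×47 + 2×84 + 7×36 + 1×154 = 2209 + 168 + 252 + 154 = 2783
Index = 2338 / 2783 × 100 = 84.0101

84.0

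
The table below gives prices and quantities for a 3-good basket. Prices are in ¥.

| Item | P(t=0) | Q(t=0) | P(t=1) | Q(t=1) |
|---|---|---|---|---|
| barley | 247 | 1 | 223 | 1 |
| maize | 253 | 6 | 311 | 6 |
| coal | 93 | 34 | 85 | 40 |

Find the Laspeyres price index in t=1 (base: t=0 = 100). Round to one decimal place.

101.1

Laspeyres price index uses base-period quantities as weights.
ΣP(t=1)·Q(t=0) = 223×1 + 311×6 + 85×34 = 223 + 1866 + 2890 = 4979
ΣP(t=0)·Q(t=0) = 247×1 + 253×6 + 93×34 = 247 + 1518 + 3162 = 4927
Index = 4979 / 4927 × 100 = 101.0554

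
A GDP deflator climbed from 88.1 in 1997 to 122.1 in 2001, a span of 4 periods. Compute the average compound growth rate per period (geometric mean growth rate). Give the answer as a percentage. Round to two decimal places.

Growth factor = (122.1/88.1)^(1/4) = (1.385925)^(1/4) = 1.085013
Growth rate = 1.085013 − 1 = 0.085013 = 8.5013%

8.50%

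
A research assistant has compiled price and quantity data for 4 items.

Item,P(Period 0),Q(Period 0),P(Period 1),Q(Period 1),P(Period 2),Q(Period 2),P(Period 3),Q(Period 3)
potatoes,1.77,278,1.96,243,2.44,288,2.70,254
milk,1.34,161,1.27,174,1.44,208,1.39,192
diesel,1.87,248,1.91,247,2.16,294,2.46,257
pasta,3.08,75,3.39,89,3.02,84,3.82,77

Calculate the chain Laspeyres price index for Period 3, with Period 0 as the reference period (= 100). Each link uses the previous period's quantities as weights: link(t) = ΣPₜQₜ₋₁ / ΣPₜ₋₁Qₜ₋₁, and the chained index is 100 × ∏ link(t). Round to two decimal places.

131.57

Link Period 0→Period 1:
ΣP(Period 1)Q(Period 0) = 1.96×278 + 1.27×161 + 1.91×248 + 3.39×75 = 544.88 + 204.47 + 473.68 + 254.25 = 1477.28
ΣP(Period 0)Q(Period 0) = 1.77×278 + 1.34×161 + 1.87×248 + 3.08×75 = 492.06 + 215.74 + 463.76 + 231 = 1402.56
link = 1477.28/1402.56 = 1.053274
Link Period 1→Period 2:
ΣP(Period 2)Q(Period 1) = 2.44×243 + 1.44×174 + 2.16×247 + 3.02×89 = 592.92 + 250.56 + 533.52 + 268.78 = 1645.78
ΣP(Period 1)Q(Period 1) = 1.96×243 + 1.27×174 + 1.91×247 + 3.39×89 = 476.28 + 220.98 + 471.77 + 301.71 = 1470.74
link = 1645.78/1470.74 = 1.119015
Link Period 2→Period 3:
ΣP(Period 3)Q(Period 2) = 2.70×288 + 1.39×208 + 2.46×294 + 3.82×84 = 777.6 + 289.12 + 723.24 + 320.88 = 2110.84
ΣP(Period 2)Q(Period 2) = 2.44×288 + 1.44×208 + 2.16×294 + 3.02×84 = 702.72 + 299.52 + 635.04 + 253.68 = 1890.96
link = 2110.84/1890.96 = 1.116280
Chained index = 100 × 1.053274 × 1.119015 × 1.116280 = 131.5680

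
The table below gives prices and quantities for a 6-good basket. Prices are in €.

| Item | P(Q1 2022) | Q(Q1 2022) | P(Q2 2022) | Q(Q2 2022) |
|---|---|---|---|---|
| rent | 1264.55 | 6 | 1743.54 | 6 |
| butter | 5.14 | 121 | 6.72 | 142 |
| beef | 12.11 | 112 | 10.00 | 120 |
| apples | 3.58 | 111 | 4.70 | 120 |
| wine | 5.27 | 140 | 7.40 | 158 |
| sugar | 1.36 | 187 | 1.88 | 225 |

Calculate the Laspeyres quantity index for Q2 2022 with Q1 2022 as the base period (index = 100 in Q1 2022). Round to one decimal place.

103.5

Laspeyres quantity index uses base-period prices as weights.
ΣP(Q1 2022)·Q(Q2 2022) = 1264.55×6 + 5.14×142 + 12.11×120 + 3.58×120 + 5.27×158 + 1.36×225 = 7587.3 + 729.88 + 1453.2 + 429.6 + 832.66 + 306 = 11338.64
ΣP(Q1 2022)·Q(Q1 2022) = 1264.55×6 + 5.14×121 + 12.11×112 + 3.58×111 + 5.27×140 + 1.36×187 = 7587.3 + 621.94 + 1356.32 + 397.38 + 737.8 + 254.32 = 10955.06
Index = 11338.64 / 10955.06 × 100 = 103.5014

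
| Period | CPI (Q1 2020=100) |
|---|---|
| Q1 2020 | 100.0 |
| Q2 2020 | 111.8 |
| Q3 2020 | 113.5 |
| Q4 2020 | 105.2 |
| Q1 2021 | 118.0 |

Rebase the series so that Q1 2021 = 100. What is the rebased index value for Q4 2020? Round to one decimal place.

89.2

Rebased(Q4 2020) = 105.2 / 118.0 × 100 = 89.1525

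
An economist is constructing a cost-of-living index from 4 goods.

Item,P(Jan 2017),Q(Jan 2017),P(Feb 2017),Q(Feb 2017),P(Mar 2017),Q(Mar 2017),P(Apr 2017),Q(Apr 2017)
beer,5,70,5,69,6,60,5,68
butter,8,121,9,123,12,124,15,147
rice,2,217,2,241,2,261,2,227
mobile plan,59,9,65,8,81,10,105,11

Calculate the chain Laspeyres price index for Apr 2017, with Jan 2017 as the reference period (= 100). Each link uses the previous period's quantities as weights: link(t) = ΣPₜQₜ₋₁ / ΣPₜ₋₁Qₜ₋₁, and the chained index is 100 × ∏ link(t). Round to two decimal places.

155.50

Link Jan 2017→Feb 2017:
ΣP(Feb 2017)Q(Jan 2017) = 5×70 + 9×121 + 2×217 + 65×9 = 350 + 1089 + 434 + 585 = 2458
ΣP(Jan 2017)Q(Jan 2017) = 5×70 + 8×121 + 2×217 + 59×9 = 350 + 968 + 434 + 531 = 2283
link = 2458/2283 = 1.076654
Link Feb 2017→Mar 2017:
ΣP(Mar 2017)Q(Feb 2017) = 6×69 + 12×123 + 2×241 + 81×8 = 414 + 1476 + 482 + 648 = 3020
ΣP(Feb 2017)Q(Feb 2017) = 5×69 + 9×123 + 2×241 + 65×8 = 345 + 1107 + 482 + 520 = 2454
link = 3020/2454 = 1.230644
Link Mar 2017→Apr 2017:
ΣP(Apr 2017)Q(Mar 2017) = 5×60 + 15×124 + 2×261 + 105×10 = 300 + 1860 + 522 + 1050 = 3732
ΣP(Mar 2017)Q(Mar 2017) = 6×60 + 12×124 + 2×261 + 81×10 = 360 + 1488 + 522 + 810 = 3180
link = 3732/3180 = 1.173585
Chained index = 100 × 1.076654 × 1.230644 × 1.173585 = 155.4973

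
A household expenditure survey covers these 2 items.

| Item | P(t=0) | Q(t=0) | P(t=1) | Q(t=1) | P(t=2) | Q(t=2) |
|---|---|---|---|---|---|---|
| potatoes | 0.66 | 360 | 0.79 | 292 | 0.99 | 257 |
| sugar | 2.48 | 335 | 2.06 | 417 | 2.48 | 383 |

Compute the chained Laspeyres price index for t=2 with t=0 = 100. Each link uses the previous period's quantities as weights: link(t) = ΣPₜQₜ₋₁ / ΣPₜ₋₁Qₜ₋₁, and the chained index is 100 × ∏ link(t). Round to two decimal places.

Link t=0→t=1:
ΣP(t=1)Q(t=0) = 0.79×360 + 2.06×335 = 284.4 + 690.1 = 974.5
ΣP(t=0)Q(t=0) = 0.66×360 + 2.48×335 = 237.6 + 830.8 = 1068.4
link = 974.5/1068.4 = 0.912112
Link t=1→t=2:
ΣP(t=2)Q(t=1) = 0.99×292 + 2.48×417 = 289.08 + 1034.16 = 1323.24
ΣP(t=1)Q(t=1) = 0.79×292 + 2.06×417 = 230.68 + 859.02 = 1089.7
link = 1323.24/1089.7 = 1.214316
Chained index = 100 × 0.912112 × 1.214316 = 110.7592

110.76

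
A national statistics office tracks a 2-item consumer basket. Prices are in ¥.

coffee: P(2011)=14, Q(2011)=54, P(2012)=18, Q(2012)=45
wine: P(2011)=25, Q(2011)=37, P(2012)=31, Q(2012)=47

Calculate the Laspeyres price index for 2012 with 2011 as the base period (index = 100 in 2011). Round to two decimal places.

126.06

Laspeyres price index uses base-period quantities as weights.
ΣP(2012)·Q(2011) = 18×54 + 31×37 = 972 + 1147 = 2119
ΣP(2011)·Q(2011) = 14×54 + 25×37 = 756 + 925 = 1681
Index = 2119 / 1681 × 100 = 126.0559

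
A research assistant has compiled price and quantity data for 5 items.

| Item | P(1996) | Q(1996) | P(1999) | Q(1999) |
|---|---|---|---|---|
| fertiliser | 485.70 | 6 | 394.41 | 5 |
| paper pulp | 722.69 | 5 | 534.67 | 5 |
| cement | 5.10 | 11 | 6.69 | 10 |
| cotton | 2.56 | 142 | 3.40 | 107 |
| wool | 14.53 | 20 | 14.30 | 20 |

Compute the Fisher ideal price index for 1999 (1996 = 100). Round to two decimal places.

Laspeyres component (base-period weights):
ΣP(1999)Q(1996) = 394.41×6 + 534.67×5 + 6.69×11 + 3.40×142 + 14.30×20 = 2366.46 + 2673.35 + 73.59 + 482.8 + 286 = 5882.2
ΣP(1996)Q(1996) = 485.70×6 + 722.69×5 + 5.10×11 + 2.56×142 + 14.53×20 = 2914.2 + 3613.45 + 56.1 + 363.52 + 290.6 = 7237.87
L = 5882.2 / 7237.87 × 100 = 81.2698
Paasche component (current-period weights):
ΣP(1999)Q(1999) = 394.41×5 + 534.67×5 + 6.69×10 + 3.40×107 + 14.30×20 = 1972.05 + 2673.35 + 66.9 + 363.8 + 286 = 5362.1
ΣP(1996)Q(1999) = 485.70×5 + 722.69×5 + 5.10×10 + 2.56×107 + 14.53×20 = 2428.5 + 3613.45 + 51 + 273.92 + 290.6 = 6657.47
P = 5362.1 / 6657.47 × 100 = 80.5426
Fisher = √(L × P) = √(81.2698 × 80.5426) = 80.9054

80.91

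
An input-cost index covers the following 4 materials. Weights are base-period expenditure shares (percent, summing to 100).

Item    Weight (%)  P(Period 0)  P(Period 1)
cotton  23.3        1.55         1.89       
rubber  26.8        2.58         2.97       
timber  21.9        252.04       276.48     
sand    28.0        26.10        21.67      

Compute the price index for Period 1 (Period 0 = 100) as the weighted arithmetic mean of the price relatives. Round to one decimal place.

cotton: 23.3 × (1.89/1.55) = 23.3 × 1.219355 = 28.4110
rubber: 26.8 × (2.97/2.58) = 26.8 × 1.151163 = 30.8512
timber: 21.9 × (276.48/252.04) = 21.9 × 1.096969 = 24.0236
sand: 28.0 × (21.67/26.10) = 28.0 × 0.830268 = 23.2475
Index = Σ wᵢ·(p₁ᵢ/p₀ᵢ) = 28.4110 + 30.8512 + 24.0236 + 23.2475 = 106.5333

106.5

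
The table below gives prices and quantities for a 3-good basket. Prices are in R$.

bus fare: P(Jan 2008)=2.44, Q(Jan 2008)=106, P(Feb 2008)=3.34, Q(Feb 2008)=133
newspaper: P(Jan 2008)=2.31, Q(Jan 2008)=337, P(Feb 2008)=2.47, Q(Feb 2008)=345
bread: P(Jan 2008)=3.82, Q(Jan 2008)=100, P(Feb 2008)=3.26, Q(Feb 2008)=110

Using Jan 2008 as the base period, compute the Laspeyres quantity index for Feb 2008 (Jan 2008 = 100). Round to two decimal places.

Laspeyres quantity index uses base-period prices as weights.
ΣP(Jan 2008)·Q(Feb 2008) = 2.44×133 + 2.31×345 + 3.82×110 = 324.52 + 796.95 + 420.2 = 1541.67
ΣP(Jan 2008)·Q(Jan 2008) = 2.44×106 + 2.31×337 + 3.82×100 = 258.64 + 778.47 + 382 = 1419.11
Index = 1541.67 / 1419.11 × 100 = 108.6364

108.64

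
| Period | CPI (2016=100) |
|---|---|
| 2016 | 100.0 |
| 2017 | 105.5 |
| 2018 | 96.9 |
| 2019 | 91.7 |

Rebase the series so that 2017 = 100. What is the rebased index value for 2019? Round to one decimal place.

86.9

Rebased(2019) = 91.7 / 105.5 × 100 = 86.9194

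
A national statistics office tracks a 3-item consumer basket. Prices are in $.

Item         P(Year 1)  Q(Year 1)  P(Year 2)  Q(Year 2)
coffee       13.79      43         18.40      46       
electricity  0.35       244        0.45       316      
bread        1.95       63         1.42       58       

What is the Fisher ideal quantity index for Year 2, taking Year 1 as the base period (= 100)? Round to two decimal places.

Laspeyres component (base-period weights):
ΣP(Year 1)Q(Year 2) = 13.79×46 + 0.35×316 + 1.95×58 = 634.34 + 110.6 + 113.1 = 858.04
ΣP(Year 1)Q(Year 1) = 13.79×43 + 0.35×244 + 1.95×63 = 592.97 + 85.4 + 122.85 = 801.22
L = 858.04 / 801.22 × 100 = 107.0917
Paasche component (current-period weights):
ΣP(Year 2)Q(Year 2) = 18.40×46 + 0.45×316 + 1.42×58 = 846.4 + 142.2 + 82.36 = 1070.96
ΣP(Year 2)Q(Year 1) = 18.40×43 + 0.45×244 + 1.42×63 = 791.2 + 109.8 + 89.46 = 990.46
P = 1070.96 / 990.46 × 100 = 108.1275
Fisher = √(L × P) = √(107.0917 × 108.1275) = 107.6084

107.61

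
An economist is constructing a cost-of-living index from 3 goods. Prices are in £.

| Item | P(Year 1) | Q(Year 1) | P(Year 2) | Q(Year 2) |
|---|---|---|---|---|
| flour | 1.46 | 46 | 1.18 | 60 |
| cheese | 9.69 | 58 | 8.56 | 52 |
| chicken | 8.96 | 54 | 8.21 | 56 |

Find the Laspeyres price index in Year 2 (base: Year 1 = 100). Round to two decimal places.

89.32

Laspeyres price index uses base-period quantities as weights.
ΣP(Year 2)·Q(Year 1) = 1.18×46 + 8.56×58 + 8.21×54 = 54.28 + 496.48 + 443.34 = 994.1
ΣP(Year 1)·Q(Year 1) = 1.46×46 + 9.69×58 + 8.96×54 = 67.16 + 562.02 + 483.84 = 1113.02
Index = 994.1 / 1113.02 × 100 = 89.3156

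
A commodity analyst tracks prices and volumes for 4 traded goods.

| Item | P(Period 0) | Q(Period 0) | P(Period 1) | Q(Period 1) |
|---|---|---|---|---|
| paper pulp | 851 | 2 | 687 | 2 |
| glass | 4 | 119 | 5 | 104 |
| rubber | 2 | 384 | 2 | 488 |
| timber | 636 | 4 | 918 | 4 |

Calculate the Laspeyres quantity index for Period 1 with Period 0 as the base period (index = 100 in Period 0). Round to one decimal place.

102.7

Laspeyres quantity index uses base-period prices as weights.
ΣP(Period 0)·Q(Period 1) = 851×2 + 4×104 + 2×488 + 636×4 = 1702 + 416 + 976 + 2544 = 5638
ΣP(Period 0)·Q(Period 0) = 851×2 + 4×119 + 2×384 + 636×4 = 1702 + 476 + 768 + 2544 = 5490
Index = 5638 / 5490 × 100 = 102.6958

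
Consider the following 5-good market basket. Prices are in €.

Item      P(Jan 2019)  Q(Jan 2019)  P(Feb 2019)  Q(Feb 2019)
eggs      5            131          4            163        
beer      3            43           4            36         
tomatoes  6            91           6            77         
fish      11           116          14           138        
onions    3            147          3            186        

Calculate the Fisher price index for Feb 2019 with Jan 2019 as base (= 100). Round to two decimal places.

Laspeyres component (base-period weights):
ΣP(Feb 2019)Q(Jan 2019) = 4×131 + 4×43 + 6×91 + 14×116 + 3×147 = 524 + 172 + 546 + 1624 + 441 = 3307
ΣP(Jan 2019)Q(Jan 2019) = 5×131 + 3×43 + 6×91 + 11×116 + 3×147 = 655 + 129 + 546 + 1276 + 441 = 3047
L = 3307 / 3047 × 100 = 108.5330
Paasche component (current-period weights):
ΣP(Feb 2019)Q(Feb 2019) = 4×163 + 4×36 + 6×77 + 14×138 + 3×186 = 652 + 144 + 462 + 1932 + 558 = 3748
ΣP(Jan 2019)Q(Feb 2019) = 5×163 + 3×36 + 6×77 + 11×138 + 3×186 = 815 + 108 + 462 + 1518 + 558 = 3461
P = 3748 / 3461 × 100 = 108.2924
Fisher = √(L × P) = √(108.5330 × 108.2924) = 108.4126

108.41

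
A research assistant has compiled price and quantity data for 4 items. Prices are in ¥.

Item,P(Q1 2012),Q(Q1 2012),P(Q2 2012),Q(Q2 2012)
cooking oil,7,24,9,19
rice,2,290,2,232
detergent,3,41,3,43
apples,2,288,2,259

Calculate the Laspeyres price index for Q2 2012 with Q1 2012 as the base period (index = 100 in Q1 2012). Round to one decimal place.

103.3

Laspeyres price index uses base-period quantities as weights.
ΣP(Q2 2012)·Q(Q1 2012) = 9×24 + 2×290 + 3×41 + 2×288 = 216 + 580 + 123 + 576 = 1495
ΣP(Q1 2012)·Q(Q1 2012) = 7×24 + 2×290 + 3×41 + 2×288 = 168 + 580 + 123 + 576 = 1447
Index = 1495 / 1447 × 100 = 103.3172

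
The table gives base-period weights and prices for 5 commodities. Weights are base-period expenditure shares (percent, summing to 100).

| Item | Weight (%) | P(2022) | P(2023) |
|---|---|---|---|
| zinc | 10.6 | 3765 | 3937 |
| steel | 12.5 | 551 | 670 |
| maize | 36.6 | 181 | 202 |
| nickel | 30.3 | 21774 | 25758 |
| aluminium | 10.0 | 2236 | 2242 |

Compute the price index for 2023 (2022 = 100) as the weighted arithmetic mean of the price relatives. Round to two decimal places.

zinc: 10.6 × (3937/3765) = 10.6 × 1.045684 = 11.0842
steel: 12.5 × (670/551) = 12.5 × 1.215971 = 15.1996
maize: 36.6 × (202/181) = 36.6 × 1.116022 = 40.8464
nickel: 30.3 × (25758/21774) = 30.3 × 1.182971 = 35.8440
aluminium: 10.0 × (2242/2236) = 10.0 × 1.002683 = 10.0268
Index = Σ wᵢ·(p₁ᵢ/p₀ᵢ) = 11.0842 + 15.1996 + 40.8464 + 35.8440 + 10.0268 = 113.0011

113.00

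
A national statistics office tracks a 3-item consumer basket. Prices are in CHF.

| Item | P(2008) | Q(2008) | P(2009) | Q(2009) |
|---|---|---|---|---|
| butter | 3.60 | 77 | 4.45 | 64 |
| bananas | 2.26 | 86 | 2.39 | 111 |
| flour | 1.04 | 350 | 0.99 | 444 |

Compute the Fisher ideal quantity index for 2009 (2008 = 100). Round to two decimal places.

Laspeyres component (base-period weights):
ΣP(2008)Q(2009) = 3.60×64 + 2.26×111 + 1.04×444 = 230.4 + 250.86 + 461.76 = 943.02
ΣP(2008)Q(2008) = 3.60×77 + 2.26×86 + 1.04×350 = 277.2 + 194.36 + 364 = 835.56
L = 943.02 / 835.56 × 100 = 112.8608
Paasche component (current-period weights):
ΣP(2009)Q(2009) = 4.45×64 + 2.39×111 + 0.99×444 = 284.8 + 265.29 + 439.56 = 989.65
ΣP(2009)Q(2008) = 4.45×77 + 2.39×86 + 0.99×350 = 342.65 + 205.54 + 346.5 = 894.69
P = 989.65 / 894.69 × 100 = 110.6137
Fisher = √(L × P) = √(112.8608 × 110.6137) = 111.7316

111.73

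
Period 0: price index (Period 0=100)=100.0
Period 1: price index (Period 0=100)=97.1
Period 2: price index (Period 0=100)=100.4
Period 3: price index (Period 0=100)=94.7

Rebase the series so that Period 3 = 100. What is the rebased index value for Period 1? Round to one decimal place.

102.5

Rebased(Period 1) = 97.1 / 94.7 × 100 = 102.5343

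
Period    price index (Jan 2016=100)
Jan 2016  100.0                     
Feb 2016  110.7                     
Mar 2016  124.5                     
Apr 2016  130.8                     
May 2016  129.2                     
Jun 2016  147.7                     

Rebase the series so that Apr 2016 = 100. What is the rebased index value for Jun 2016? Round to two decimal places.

112.92

Rebased(Jun 2016) = 147.7 / 130.8 × 100 = 112.9205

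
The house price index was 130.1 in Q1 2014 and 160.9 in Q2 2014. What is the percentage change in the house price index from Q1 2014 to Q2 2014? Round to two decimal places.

23.67%

Change = (160.9 − 130.1) / 130.1 × 100
       = 30.8 / 130.1 × 100 = 23.6741%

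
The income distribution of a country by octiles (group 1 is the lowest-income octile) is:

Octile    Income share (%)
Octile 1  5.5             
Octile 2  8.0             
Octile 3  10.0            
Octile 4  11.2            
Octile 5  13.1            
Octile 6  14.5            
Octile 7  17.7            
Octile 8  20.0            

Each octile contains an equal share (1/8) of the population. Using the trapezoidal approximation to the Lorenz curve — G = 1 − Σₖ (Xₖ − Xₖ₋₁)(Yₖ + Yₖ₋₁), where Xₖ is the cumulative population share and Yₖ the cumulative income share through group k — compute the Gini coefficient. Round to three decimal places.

Cumulative income shares Yₖ: 0.0550, 0.1350, 0.2350, 0.3470, 0.4780, 0.6230, 0.8000, 1.0000
Σ (Xₖ−Xₖ₋₁)(Yₖ+Yₖ₋₁) = (1/8)(0.0550+0.0000) + (1/8)(0.1350+0.0550) + (1/8)(0.2350+0.1350) + (1/8)(0.3470+0.2350) + (1/8)(0.4780+0.3470) + (1/8)(0.6230+0.4780) + (1/8)(0.8000+0.6230) + (1/8)(1.0000+0.8000)
  = 0.0069 + 0.0238 + 0.0462 + 0.0727 + 0.1031 + 0.1376 + 0.1779 + 0.2250 = 0.7933
G = 1 − 0.7933 = 0.2067

0.207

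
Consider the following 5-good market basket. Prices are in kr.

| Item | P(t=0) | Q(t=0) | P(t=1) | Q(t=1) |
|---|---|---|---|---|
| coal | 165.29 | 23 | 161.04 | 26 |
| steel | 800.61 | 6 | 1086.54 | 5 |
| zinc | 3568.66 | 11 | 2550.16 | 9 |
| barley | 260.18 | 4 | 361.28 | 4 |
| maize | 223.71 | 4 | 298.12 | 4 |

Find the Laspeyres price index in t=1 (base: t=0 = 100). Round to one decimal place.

82.2

Laspeyres price index uses base-period quantities as weights.
ΣP(t=1)·Q(t=0) = 161.04×23 + 1086.54×6 + 2550.16×11 + 361.28×4 + 298.12×4 = 3703.92 + 6519.24 + 28051.76 + 1445.12 + 1192.48 = 40912.52
ΣP(t=0)·Q(t=0) = 165.29×23 + 800.61×6 + 3568.66×11 + 260.18×4 + 223.71×4 = 3801.67 + 4803.66 + 39255.26 + 1040.72 + 894.84 = 49796.15
Index = 40912.52 / 49796.15 × 100 = 82.1600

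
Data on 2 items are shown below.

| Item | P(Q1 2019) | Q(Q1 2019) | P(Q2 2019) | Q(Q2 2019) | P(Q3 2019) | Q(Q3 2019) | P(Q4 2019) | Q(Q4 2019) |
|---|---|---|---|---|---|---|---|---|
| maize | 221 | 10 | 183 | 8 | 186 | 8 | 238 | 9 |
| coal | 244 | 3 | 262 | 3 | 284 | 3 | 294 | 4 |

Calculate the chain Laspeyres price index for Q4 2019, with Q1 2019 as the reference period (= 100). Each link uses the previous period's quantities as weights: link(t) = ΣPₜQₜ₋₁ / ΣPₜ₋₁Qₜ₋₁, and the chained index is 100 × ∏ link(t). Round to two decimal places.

110.10

Link Q1 2019→Q2 2019:
ΣP(Q2 2019)Q(Q1 2019) = 183×10 + 262×3 = 1830 + 786 = 2616
ΣP(Q1 2019)Q(Q1 2019) = 221×10 + 244×3 = 2210 + 732 = 2942
link = 2616/2942 = 0.889191
Link Q2 2019→Q3 2019:
ΣP(Q3 2019)Q(Q2 2019) = 186×8 + 284×3 = 1488 + 852 = 2340
ΣP(Q2 2019)Q(Q2 2019) = 183×8 + 262×3 = 1464 + 786 = 2250
link = 2340/2250 = 1.040000
Link Q3 2019→Q4 2019:
ΣP(Q4 2019)Q(Q3 2019) = 238×8 + 294×3 = 1904 + 882 = 2786
ΣP(Q3 2019)Q(Q3 2019) = 186×8 + 284×3 = 1488 + 852 = 2340
link = 2786/2340 = 1.190598
Chained index = 100 × 0.889191 × 1.040000 × 1.190598 = 110.1016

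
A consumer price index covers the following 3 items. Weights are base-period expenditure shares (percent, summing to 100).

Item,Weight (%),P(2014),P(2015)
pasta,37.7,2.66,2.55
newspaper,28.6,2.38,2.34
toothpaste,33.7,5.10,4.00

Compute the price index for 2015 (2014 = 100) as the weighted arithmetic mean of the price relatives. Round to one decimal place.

90.7

pasta: 37.7 × (2.55/2.66) = 37.7 × 0.958647 = 36.1410
newspaper: 28.6 × (2.34/2.38) = 28.6 × 0.983193 = 28.1193
toothpaste: 33.7 × (4.00/5.10) = 33.7 × 0.784314 = 26.4314
Index = Σ wᵢ·(p₁ᵢ/p₀ᵢ) = 36.1410 + 28.1193 + 26.4314 = 90.6917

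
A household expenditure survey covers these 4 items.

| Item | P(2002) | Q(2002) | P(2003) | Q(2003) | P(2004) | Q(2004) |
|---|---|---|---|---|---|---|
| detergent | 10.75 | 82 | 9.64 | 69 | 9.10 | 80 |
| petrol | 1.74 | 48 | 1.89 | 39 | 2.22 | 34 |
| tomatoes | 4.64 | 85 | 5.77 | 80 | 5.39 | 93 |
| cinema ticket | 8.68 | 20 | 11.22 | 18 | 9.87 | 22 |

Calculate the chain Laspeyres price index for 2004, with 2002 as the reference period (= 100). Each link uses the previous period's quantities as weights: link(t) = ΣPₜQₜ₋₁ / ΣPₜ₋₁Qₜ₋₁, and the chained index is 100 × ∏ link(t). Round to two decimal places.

98.24

Link 2002→2003:
ΣP(2003)Q(2002) = 9.64×82 + 1.89×48 + 5.77×85 + 11.22×20 = 790.48 + 90.72 + 490.45 + 224.4 = 1596.05
ΣP(2002)Q(2002) = 10.75×82 + 1.74×48 + 4.64×85 + 8.68×20 = 881.5 + 83.52 + 394.4 + 173.6 = 1533.02
link = 1596.05/1533.02 = 1.041115
Link 2003→2004:
ΣP(2004)Q(2003) = 9.10×69 + 2.22×39 + 5.39×80 + 9.87×18 = 627.9 + 86.58 + 431.2 + 177.66 = 1323.34
ΣP(2003)Q(2003) = 9.64×69 + 1.89×39 + 5.77×80 + 11.22×18 = 665.16 + 73.71 + 461.6 + 201.96 = 1402.43
link = 1323.34/1402.43 = 0.943605
Chained index = 100 × 1.041115 × 0.943605 = 98.2401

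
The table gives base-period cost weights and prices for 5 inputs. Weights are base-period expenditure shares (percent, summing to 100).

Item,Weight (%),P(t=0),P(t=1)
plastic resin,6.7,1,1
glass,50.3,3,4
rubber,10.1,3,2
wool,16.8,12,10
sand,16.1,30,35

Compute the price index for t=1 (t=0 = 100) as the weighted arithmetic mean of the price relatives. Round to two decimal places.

113.28

plastic resin: 6.7 × (1/1) = 6.7 × 1.000000 = 6.7000
glass: 50.3 × (4/3) = 50.3 × 1.333333 = 67.0667
rubber: 10.1 × (2/3) = 10.1 × 0.666667 = 6.7333
wool: 16.8 × (10/12) = 16.8 × 0.833333 = 14.0000
sand: 16.1 × (35/30) = 16.1 × 1.166667 = 18.7833
Index = Σ wᵢ·(p₁ᵢ/p₀ᵢ) = 6.7000 + 67.0667 + 6.7333 + 14.0000 + 18.7833 = 113.2833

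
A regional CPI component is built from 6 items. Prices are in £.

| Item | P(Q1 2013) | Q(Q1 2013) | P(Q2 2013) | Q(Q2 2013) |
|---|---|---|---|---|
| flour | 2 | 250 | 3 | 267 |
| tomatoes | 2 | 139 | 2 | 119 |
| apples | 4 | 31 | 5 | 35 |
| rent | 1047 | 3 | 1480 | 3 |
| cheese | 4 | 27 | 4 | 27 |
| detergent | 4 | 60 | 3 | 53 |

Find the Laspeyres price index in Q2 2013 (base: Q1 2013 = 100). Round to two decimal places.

134.62

Laspeyres price index uses base-period quantities as weights.
ΣP(Q2 2013)·Q(Q1 2013) = 3×250 + 2×139 + 5×31 + 1480×3 + 4×27 + 3×60 = 750 + 278 + 155 + 4440 + 108 + 180 = 5911
ΣP(Q1 2013)·Q(Q1 2013) = 2×250 + 2×139 + 4×31 + 1047×3 + 4×27 + 4×60 = 500 + 278 + 124 + 3141 + 108 + 240 = 4391
Index = 5911 / 4391 × 100 = 134.6163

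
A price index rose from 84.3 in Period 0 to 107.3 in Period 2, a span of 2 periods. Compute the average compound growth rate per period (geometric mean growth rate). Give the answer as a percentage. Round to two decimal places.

12.82%

Growth factor = (107.3/84.3)^(1/2) = (1.272835)^(1/2) = 1.128200
Growth rate = 1.128200 − 1 = 0.128200 = 12.8200%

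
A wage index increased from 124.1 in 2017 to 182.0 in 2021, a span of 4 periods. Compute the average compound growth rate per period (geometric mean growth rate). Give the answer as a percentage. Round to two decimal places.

Growth factor = (182.0/124.1)^(1/4) = (1.466559)^(1/4) = 1.100462
Growth rate = 1.100462 − 1 = 0.100462 = 10.0462%

10.05%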